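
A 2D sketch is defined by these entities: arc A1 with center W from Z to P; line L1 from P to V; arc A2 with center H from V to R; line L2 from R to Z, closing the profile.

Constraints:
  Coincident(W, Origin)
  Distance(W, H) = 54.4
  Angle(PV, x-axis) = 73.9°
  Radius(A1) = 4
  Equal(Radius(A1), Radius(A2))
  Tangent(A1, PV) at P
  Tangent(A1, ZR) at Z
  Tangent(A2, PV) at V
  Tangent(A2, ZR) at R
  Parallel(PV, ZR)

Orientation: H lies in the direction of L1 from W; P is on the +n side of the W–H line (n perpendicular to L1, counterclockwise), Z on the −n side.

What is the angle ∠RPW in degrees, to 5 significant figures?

81.634°

Tangency of A1 to both parallel lines with radius 4.0 puts P and Z at W ± 4.0·n: P = (-3.8431, 1.1093), Z = (3.8431, -1.1093). Equal radii place V and R the same way about H: V = H + 4.0·n = (11.243, 53.376), R = H − 4.0·n = (18.929, 51.157). Then cos ∠RPW = PR·PW / (|PR||PW|), giving 81.634°.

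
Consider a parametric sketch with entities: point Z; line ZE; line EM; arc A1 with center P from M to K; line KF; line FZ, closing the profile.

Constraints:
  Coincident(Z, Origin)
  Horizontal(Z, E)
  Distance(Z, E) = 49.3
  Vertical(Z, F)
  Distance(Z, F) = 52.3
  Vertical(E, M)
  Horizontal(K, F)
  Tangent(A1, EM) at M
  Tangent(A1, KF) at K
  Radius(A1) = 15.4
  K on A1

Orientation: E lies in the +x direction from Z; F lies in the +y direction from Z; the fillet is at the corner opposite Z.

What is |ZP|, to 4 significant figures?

50.11

ZF is vertical with |ZF| = 52.3 and F on the +y side, so F = (0.000, 52.30). The virtual corner opposite Z is at (49.30, 52.30). Since A1 is tangent to EM there, PM ⟂ EM and tangency of A1 to KF means the radius PK is perpendicular to KF, with radius 15.4, so the center P sits 15.4 in from both sides at P = (33.90, 36.90). Then |ZP| = |P − Z| = 50.11.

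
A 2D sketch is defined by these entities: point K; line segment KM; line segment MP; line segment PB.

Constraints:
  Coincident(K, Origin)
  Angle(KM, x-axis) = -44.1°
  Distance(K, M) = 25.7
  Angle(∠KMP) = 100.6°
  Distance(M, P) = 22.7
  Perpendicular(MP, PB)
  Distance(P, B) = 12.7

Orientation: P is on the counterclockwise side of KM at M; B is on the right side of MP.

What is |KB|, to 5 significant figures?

46.833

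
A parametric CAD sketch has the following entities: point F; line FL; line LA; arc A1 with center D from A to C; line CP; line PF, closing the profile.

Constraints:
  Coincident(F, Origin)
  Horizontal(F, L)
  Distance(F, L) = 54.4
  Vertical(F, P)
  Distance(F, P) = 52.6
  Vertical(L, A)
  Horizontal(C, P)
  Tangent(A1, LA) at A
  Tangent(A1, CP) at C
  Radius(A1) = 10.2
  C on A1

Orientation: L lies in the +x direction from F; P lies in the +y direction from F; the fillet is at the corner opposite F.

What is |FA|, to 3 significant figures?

69.0

F is at the origin; F and L share the same y with |FL| = 54.4 and L on the +x side, so L = (54.4, 0.00). F and P share the same x with |FP| = 52.6 and P on the +y side, so P = (0.00, 52.6). The virtual corner opposite F is at (54.4, 52.6). The tangent condition forces DA to be normal to LA and A1 meets CP tangentially, so DC is at right angles to CP, with radius 10.2, so the center D sits 10.2 in from both sides at D = (44.2, 42.4). That places the tangent points at A = (54.4, 42.4) on LA and C = (44.2, 52.6) on CP. Then |FA| = |A − F| = 69.0.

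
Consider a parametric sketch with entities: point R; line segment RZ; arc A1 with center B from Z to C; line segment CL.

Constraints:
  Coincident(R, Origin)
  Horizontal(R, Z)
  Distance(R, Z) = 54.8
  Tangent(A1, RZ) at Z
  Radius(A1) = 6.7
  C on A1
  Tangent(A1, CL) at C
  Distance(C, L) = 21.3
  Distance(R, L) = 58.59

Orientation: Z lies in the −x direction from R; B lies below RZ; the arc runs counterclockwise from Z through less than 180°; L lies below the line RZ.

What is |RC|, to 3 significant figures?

61.5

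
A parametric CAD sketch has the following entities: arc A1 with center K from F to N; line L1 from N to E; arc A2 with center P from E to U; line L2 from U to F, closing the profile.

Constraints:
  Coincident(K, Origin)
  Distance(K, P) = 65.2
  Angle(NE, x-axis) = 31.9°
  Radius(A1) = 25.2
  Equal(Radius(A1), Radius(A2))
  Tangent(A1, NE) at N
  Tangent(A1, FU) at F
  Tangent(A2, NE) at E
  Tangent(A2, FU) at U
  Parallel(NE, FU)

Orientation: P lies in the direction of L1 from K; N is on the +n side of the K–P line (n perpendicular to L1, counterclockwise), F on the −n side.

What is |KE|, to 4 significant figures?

69.90

The slot axis is L1's direction at 31.9°, so u = (cos 31.9°, sin 31.9°) = (0.8490, 0.5284) and n = (−sin 31.9°, cos 31.9°) = (-0.5284, 0.8490). K is at the origin and P lies 65.2 along u from K, so P = 65.2·u = (55.35, 34.45). Tangency of A1 to both parallel lines with radius 25.2 puts N and F at K ± 25.2·n: N = (-13.32, 21.39), F = (13.32, -21.39). Equal radii place E and U the same way about P: E = P + 25.2·n = (42.04, 55.85), U = P − 25.2·n = (68.67, 13.06). Then |KE| = |E − K| = 69.90.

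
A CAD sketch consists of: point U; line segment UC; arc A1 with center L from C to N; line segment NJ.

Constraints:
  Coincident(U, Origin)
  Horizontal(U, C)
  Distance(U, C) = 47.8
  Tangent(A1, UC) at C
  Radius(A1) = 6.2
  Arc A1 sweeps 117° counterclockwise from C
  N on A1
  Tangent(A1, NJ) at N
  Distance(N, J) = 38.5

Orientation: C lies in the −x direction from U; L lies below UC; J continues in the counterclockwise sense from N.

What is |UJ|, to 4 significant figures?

56.23

U is at the origin; UC is horizontal with |UC| = 47.8 and C on the −x side, so C = (-47.80, 0.000). Tangency of A1 to UC means the radius LC is perpendicular to UC, so L = C + (0, -6.2) = (-47.80, -6.200). On A1, C sits at bearing 90° from L; a 117° counterclockwise sweep puts N at bearing 207°, so N = L + 6.2·(cos 207°, sin 207°) = (-53.32, -9.015). Tangency of A1 to NJ means the radius LN is perpendicular to NJ, so NJ runs along (−sin 207°, cos 207°); with |NJ| = 38.5, J = (-35.85, -43.32). Then |UJ| = |J − U| = 56.23.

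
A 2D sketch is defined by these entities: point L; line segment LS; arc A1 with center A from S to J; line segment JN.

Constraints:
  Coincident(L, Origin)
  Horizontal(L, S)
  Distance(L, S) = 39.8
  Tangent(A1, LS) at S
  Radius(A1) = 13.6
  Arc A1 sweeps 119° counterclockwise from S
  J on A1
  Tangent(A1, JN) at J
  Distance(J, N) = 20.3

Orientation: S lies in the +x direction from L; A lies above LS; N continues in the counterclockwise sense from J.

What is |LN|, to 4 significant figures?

56.50

On A1, S sits at bearing -90° from A; a 119° counterclockwise sweep puts J at bearing 29°, so J = A + 13.6·(cos 29°, sin 29°) = (51.69, 20.19). Tangency of A1 to JN means the radius AJ is perpendicular to JN, so JN runs along (−sin 29°, cos 29°); with |JN| = 20.3, N = (41.85, 37.95). Then |LN| = |N − L| = 56.50.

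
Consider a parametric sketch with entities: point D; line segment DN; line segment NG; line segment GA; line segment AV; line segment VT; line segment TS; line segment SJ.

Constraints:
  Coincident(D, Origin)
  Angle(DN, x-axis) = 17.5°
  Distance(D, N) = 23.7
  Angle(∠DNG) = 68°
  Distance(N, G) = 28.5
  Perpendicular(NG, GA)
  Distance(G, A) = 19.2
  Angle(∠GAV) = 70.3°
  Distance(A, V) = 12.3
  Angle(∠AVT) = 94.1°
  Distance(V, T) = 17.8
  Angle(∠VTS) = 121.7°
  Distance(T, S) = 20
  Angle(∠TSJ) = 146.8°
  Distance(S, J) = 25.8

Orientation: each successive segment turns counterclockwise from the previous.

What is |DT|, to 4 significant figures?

27.27

∠GAV = 70.3° gives AV at -30.80° from the x-axis; with |AV| = 12.3, V = (0.2249, 10.61). ∠AVT = 94.1° gives VT at 55.10° from the x-axis; with |VT| = 17.8, T = (10.41, 25.21). Then |DT| = |T − D| = 27.27.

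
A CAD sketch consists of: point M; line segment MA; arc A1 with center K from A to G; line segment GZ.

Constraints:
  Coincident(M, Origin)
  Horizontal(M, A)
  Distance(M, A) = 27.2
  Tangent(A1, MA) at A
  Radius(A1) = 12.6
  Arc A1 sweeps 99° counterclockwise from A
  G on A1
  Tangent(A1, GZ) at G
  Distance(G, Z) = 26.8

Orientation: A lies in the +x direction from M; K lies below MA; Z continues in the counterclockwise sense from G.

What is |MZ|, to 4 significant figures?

45.20

On A1, A sits at bearing 90° from K; a 99° counterclockwise sweep puts G at bearing 189°, so G = K + 12.6·(cos 189°, sin 189°) = (14.76, -14.57). The tangent condition forces KG to be normal to GZ, so GZ runs along (−sin 189°, cos 189°); with |GZ| = 26.8, Z = (18.95, -41.04). Then |MZ| = |Z − M| = 45.20.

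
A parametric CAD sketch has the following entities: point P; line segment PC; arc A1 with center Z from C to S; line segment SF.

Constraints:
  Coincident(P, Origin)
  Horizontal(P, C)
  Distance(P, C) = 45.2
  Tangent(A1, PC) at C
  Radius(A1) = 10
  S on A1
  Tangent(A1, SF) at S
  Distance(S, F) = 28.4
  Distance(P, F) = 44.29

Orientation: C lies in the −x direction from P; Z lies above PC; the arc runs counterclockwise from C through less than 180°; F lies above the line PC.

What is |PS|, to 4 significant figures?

36.32

P is at the origin; PC is horizontal with |PC| = 45.2 and C on the −x side, so C = (-45.20, 0.000). Tangency of A1 to PC means the radius ZC is perpendicular to PC, so Z = C + (0, 10) = (-45.20, 10.00). Since ZS ⟂ SF (tangency), |ZF| = √(10.0² + 28.4²) = 30.11 regardless of where S sits on A1. So F lies on both circle(P, 44.29) and circle(Z, 30.11); the above-PC intersection is F = (-27.74, 34.53). S is the foot of the tangent from F: S = (-35.59, 7.235).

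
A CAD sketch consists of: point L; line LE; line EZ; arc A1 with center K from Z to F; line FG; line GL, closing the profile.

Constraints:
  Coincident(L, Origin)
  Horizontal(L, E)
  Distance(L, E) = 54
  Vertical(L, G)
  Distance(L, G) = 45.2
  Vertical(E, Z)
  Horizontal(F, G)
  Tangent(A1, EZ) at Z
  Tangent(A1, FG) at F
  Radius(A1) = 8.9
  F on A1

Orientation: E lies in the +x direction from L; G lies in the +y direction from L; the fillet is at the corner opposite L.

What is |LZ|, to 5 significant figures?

65.067

L is at the origin; L and E share the same y with |LE| = 54.0 and E on the +x side, so E = (54.000, 0.0000). LG is vertical with |LG| = 45.2 and G on the +y side, so G = (0.0000, 45.200). The virtual corner opposite L is at (54.000, 45.200). A1 meets EZ tangentially, so KZ is at right angles to EZ and tangency of A1 to FG means the radius KF is perpendicular to FG, with radius 8.9, so the center K sits 8.9 in from both sides at K = (45.100, 36.300). That places the tangent points at Z = (54.000, 36.300) on EZ and F = (45.100, 45.200) on FG. Then |LZ| = |Z − L| = 65.067.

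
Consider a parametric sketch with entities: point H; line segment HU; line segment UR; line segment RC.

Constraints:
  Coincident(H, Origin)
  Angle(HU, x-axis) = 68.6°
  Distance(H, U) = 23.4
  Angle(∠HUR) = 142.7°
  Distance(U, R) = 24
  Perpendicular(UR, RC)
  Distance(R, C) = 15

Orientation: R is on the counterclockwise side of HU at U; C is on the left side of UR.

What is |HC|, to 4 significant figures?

42.62

H is at the origin; HU runs at 68.6° with length 23.4, so U = 23.4·(cos 68.6°, sin 68.6°) = (8.538, 21.79). ∠HUR = 142.7°, so UR runs at 68.6° + (180° − 142.7°) = 105.9° from the x-axis; with |UR| = 24.0, R = U + 24.0·(cos 105.9°, sin 105.9°) = (1.963, 44.87). UR is perpendicular to RC; with |RC| = 15.0 on the left of UR, C = R + 15.0·(-0.9617, -0.2740) = (-12.46, 40.76). Then |HC| = |C − H| = 42.62.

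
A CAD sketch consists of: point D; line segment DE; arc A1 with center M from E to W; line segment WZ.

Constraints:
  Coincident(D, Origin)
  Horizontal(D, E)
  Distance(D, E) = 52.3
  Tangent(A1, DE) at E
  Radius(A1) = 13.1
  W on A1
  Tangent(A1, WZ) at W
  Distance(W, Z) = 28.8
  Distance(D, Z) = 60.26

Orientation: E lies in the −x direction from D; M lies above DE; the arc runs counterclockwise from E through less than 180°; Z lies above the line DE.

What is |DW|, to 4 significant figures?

41.83

D is at the origin; DE is horizontal with |DE| = 52.3 and E on the −x side, so E = (-52.30, 0.000). Tangency of A1 to DE means the radius ME is perpendicular to DE, so M = E + (0, 13.1) = (-52.30, 13.10). Since MW ⟂ WZ (tangency), |MZ| = √(13.1² + 28.8²) = 31.64 regardless of where W sits on A1. So Z lies on both circle(D, 60.26) and circle(M, 31.64); the above-DE intersection is Z = (-42.15, 43.07). W is the foot of the tangent from Z: W = (-39.27, 14.41).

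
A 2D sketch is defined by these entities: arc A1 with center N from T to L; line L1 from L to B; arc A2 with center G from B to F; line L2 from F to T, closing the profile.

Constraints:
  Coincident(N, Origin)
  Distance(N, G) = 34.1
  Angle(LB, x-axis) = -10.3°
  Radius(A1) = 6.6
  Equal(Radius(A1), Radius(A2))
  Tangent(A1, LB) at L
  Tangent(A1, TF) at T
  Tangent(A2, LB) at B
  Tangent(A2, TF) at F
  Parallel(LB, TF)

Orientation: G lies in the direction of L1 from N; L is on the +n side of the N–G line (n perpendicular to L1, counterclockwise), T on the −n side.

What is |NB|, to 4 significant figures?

34.73

Tangency of A1 to both parallel lines with radius 6.6 puts L and T at N ± 6.6·n: L = (1.180, 6.494), T = (-1.180, -6.494). Equal radii place B and F the same way about G: B = G + 6.6·n = (34.73, 0.3965), F = G − 6.6·n = (32.37, -12.59). Then |NB| = |B − N| = 34.73.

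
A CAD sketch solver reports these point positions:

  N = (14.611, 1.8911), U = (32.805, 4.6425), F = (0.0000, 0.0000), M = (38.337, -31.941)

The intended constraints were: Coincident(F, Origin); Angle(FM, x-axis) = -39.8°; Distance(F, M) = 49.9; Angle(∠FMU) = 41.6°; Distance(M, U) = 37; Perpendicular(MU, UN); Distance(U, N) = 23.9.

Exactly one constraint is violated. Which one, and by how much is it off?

Distance(U, N) = 23.9 — off by 5.50.

F = (0.00, 0.00) ✓; FM at -39.80° ✓; |FM| = 49.90 ✓; ∠FMU = 41.60° ✓; |MU| = 37.00 ✓; ∠(MU, UN) = 90.00° ✓; |UN| = 18.40 ✗.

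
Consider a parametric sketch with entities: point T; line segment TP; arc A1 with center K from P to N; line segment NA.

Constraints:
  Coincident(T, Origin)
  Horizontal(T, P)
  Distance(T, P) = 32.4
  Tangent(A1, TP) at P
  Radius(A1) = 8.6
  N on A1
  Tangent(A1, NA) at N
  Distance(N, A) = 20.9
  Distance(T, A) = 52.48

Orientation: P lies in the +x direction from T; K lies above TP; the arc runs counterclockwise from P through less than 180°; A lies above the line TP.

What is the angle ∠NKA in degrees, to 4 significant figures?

67.63°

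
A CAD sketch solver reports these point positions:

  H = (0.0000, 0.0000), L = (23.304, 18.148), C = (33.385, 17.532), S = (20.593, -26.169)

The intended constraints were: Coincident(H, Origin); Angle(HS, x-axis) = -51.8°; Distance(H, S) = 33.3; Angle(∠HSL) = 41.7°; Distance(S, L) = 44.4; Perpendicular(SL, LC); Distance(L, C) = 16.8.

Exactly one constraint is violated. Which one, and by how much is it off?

Distance(L, C) = 16.8 — off by 6.70.

H = (0.00, 0.00) ✓; HS at -51.80° ✓; |HS| = 33.30 ✓; ∠HSL = 41.70° ✓; |SL| = 44.40 ✓; ∠(SL, LC) = 90.00° ✓; |LC| = 10.10 ✗.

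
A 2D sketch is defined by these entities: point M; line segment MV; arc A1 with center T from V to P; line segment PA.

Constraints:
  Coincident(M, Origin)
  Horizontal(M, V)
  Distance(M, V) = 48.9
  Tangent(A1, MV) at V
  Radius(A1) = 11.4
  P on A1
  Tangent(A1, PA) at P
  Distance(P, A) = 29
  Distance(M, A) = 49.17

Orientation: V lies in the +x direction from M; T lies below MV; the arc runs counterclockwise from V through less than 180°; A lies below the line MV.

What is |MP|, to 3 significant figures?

38.8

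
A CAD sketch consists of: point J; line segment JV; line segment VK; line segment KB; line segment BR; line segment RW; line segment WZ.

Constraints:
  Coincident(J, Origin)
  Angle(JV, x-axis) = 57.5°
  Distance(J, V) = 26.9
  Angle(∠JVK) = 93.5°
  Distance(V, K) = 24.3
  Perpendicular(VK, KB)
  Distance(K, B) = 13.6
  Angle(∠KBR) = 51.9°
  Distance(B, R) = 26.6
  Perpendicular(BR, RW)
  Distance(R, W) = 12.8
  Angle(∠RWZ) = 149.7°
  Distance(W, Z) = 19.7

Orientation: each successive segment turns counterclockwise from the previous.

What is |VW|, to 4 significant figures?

17.12

J is at the origin; JV runs at 57.5° with length 26.9, so V = (14.45, 22.69). ∠JVK = 93.5° gives VK at 144.0° from the x-axis; with |VK| = 24.3, K = (-5.206, 36.97). The perpendicularity gives KB at right angles to VK, so KB runs at -126.0°; with |KB| = 13.6, B = (-13.20, 25.97). ∠KBR = 51.9° gives BR at 2.100° from the x-axis; with |BR| = 26.6, R = (13.38, 26.94). BR ⟂ RW, so RW runs at 92.10°; with |RW| = 12.8, W = (12.91, 39.73). Then |VW| = |W − V| = 17.12.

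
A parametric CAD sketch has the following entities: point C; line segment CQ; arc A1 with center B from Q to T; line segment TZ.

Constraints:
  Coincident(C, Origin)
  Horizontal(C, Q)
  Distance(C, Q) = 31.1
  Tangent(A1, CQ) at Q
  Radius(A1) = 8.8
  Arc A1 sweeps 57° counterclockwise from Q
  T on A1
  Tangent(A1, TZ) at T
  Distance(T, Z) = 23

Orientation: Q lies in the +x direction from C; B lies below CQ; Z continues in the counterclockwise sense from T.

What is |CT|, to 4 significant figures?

24.06

Since A1 is tangent to CQ there, BQ ⟂ CQ, so B = Q + (0, -8.8) = (31.10, -8.800). On A1, Q sits at bearing 90° from B; a 57° counterclockwise sweep puts T at bearing 147°, so T = B + 8.8·(cos 147°, sin 147°) = (23.72, -4.007). Then |CT| = |T − C| = 24.06.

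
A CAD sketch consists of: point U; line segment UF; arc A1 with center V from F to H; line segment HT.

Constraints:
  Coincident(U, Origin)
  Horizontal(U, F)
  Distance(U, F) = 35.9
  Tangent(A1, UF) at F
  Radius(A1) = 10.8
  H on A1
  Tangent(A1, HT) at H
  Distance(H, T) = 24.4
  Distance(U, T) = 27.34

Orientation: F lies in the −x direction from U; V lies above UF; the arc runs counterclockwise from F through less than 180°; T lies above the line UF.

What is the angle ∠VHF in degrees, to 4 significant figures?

63.04°

U is at the origin; UF is horizontal with |UF| = 35.9 and F on the −x side, so F = (-35.90, 0.000). Tangency of A1 to UF means the radius VF is perpendicular to UF, so V = F + (0, 10.8) = (-35.90, 10.80). Since VH ⟂ HT (tangency), |VT| = √(10.8² + 24.4²) = 26.68 regardless of where H sits on A1. So T lies on both circle(U, 27.34) and circle(V, 26.68); the above-UF intersection is T = (-12.80, 24.16). H is the foot of the tangent from T: H = (-27.17, 4.439).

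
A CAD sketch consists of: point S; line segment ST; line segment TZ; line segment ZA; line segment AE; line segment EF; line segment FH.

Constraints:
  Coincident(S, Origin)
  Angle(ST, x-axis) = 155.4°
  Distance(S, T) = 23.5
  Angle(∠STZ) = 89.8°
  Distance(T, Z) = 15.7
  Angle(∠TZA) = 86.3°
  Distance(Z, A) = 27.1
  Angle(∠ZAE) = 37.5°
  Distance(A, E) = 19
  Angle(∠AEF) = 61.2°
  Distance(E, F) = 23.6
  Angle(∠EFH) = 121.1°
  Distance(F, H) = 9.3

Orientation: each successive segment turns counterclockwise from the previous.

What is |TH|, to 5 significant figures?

36.431

∠AEF = 61.2° gives EF at -119.40° from the x-axis; with |EF| = 23.6, F = (-24.100, -18.507). ∠EFH = 121.1° gives FH at -60.500° from the x-axis; with |FH| = 9.3, H = (-19.520, -26.601). Then |TH| = |H − T| = 36.431.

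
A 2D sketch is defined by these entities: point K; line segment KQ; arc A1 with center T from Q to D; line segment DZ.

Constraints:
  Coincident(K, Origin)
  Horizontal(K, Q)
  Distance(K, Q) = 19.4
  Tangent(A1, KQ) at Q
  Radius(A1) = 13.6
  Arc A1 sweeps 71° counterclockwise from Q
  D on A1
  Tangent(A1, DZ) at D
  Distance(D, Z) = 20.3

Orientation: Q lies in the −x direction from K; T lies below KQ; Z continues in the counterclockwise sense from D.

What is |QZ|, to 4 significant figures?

34.40

K is at the origin; KQ is horizontal with |KQ| = 19.4 and Q on the −x side, so Q = (-19.40, 0.000). Since A1 is tangent to KQ there, TQ ⟂ KQ, so T = Q + (0, -13.6) = (-19.40, -13.60). On A1, Q sits at bearing 90° from T; a 71° counterclockwise sweep puts D at bearing 161°, so D = T + 13.6·(cos 161°, sin 161°) = (-32.26, -9.172). Tangency of A1 to DZ means the radius TD is perpendicular to DZ, so DZ runs along (−sin 161°, cos 161°); with |DZ| = 20.3, Z = (-38.87, -28.37). Then |QZ| = |Z − Q| = 34.40.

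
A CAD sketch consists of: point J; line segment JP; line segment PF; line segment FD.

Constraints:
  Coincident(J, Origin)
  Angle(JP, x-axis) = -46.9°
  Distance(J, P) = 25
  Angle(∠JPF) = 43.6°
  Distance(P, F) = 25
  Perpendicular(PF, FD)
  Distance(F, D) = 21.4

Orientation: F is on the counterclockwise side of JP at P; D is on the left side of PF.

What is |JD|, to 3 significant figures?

8.05

J is at the origin; JP runs at -46.9° with length 25.0, so P = 25.0·(cos -46.9°, sin -46.9°) = (17.1, -18.3). ∠JPF = 43.6°, so PF runs at -46.9° + (180° − 43.6°) = 89.5° from the x-axis; with |PF| = 25.0, F = P + 25.0·(cos 89.5°, sin 89.5°) = (17.3, 6.74). The perpendicularity gives FD at right angles to PF; with |FD| = 21.4 on the left of PF, D = F + 21.4·(-1.00, 0.00873) = (-4.10, 6.93). Then |JD| = |D − J| = 8.05.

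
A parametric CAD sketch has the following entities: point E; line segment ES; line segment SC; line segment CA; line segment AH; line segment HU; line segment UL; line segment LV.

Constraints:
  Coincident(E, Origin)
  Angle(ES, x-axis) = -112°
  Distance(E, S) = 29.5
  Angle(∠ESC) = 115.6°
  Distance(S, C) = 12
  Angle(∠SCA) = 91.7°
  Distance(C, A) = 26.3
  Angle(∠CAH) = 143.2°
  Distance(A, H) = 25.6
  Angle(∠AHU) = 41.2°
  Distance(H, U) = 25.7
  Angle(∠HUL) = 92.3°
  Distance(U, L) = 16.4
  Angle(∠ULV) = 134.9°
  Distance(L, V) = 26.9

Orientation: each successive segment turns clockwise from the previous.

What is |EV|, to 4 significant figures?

46.70

E is at the origin; ES runs at -112.0° with length 29.5, so S = (-11.05, -27.35). ∠ESC = 115.6° gives SC at -176.4° from the x-axis; with |SC| = 12.0, C = (-23.03, -28.11). ∠SCA = 91.7° gives CA at 95.30° from the x-axis; with |CA| = 26.3, A = (-25.46, -1.918). ∠CAH = 143.2° gives AH at 58.50° from the x-axis; with |AH| = 25.6, H = (-12.08, 19.91). ∠AHU = 41.2° gives HU at -80.30° from the x-axis; with |HU| = 25.7, U = (-7.750, -5.423). ∠HUL = 92.3° gives UL at -168.0° from the x-axis; with |UL| = 16.4, L = (-23.79, -8.833). ∠ULV = 134.9° gives LV at 146.9° from the x-axis; with |LV| = 26.9, V = (-46.33, 5.858). Then |EV| = |V − E| = 46.70.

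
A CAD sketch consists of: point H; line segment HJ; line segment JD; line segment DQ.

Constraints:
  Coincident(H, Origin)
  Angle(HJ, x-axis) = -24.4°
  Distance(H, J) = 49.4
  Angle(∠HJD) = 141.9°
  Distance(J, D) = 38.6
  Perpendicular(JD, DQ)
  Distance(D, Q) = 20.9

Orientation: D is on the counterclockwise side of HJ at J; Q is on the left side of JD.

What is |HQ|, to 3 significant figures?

78.1

H is at the origin; HJ runs at -24.4° with length 49.4, so J = 49.4·(cos -24.4°, sin -24.4°) = (45.0, -20.4). ∠HJD = 141.9°, so JD runs at -24.4° + (180° − 141.9°) = 13.7° from the x-axis; with |JD| = 38.6, D = J + 38.6·(cos 13.7°, sin 13.7°) = (82.5, -11.3). JD is perpendicular to DQ; with |DQ| = 20.9 on the left of JD, Q = D + 20.9·(-0.237, 0.972) = (77.5, 9.04). Then |HQ| = |Q − H| = 78.1.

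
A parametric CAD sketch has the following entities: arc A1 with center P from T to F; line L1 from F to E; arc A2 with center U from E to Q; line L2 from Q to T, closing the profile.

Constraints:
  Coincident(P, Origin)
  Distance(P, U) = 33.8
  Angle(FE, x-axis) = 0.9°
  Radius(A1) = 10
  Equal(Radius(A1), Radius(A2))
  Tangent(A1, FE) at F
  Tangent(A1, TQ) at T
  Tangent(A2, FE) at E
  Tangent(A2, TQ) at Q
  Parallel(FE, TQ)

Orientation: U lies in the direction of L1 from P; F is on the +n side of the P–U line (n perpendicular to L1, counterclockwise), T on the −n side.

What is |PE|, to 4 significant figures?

35.25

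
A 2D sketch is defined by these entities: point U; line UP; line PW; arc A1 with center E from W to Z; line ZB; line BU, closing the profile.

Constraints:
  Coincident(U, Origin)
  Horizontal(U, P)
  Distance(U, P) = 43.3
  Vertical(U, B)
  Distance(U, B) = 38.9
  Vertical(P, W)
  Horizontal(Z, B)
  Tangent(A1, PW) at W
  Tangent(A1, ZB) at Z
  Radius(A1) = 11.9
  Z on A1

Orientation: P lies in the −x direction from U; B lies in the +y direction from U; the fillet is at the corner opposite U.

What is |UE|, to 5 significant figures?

41.412

UB is vertical with |UB| = 38.9 and B on the +y side, so B = (0.0000, 38.900). The virtual corner opposite U is at (-43.300, 38.900). Since A1 is tangent to PW there, EW ⟂ PW and tangency of A1 to ZB means the radius EZ is perpendicular to ZB, with radius 11.9, so the center E sits 11.9 in from both sides at E = (-31.400, 27.000). Then |UE| = |E − U| = 41.412.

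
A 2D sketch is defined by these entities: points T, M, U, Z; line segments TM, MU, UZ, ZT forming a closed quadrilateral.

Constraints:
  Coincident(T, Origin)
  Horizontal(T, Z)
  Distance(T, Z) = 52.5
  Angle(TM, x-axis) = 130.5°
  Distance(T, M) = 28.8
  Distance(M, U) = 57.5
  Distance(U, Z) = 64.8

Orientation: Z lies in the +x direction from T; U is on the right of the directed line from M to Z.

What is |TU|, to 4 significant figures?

33.56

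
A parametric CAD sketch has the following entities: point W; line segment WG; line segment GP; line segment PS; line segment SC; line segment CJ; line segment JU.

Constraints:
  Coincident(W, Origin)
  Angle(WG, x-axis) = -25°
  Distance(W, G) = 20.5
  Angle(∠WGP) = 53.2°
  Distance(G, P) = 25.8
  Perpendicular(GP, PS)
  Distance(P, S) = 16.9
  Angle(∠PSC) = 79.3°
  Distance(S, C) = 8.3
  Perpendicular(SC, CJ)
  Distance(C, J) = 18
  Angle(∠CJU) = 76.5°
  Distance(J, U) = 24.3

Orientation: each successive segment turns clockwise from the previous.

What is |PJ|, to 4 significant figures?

5.347

W is at the origin; WG runs at -25.0° with length 20.5, so G = (18.58, -8.664). ∠WGP = 53.2° gives GP at -151.8° from the x-axis; with |GP| = 25.8, P = (-4.158, -20.86). GP ⟂ PS, so PS runs at 118.2°; with |PS| = 16.9, S = (-12.14, -5.961). ∠PSC = 79.3° gives SC at 17.50° from the x-axis; with |SC| = 8.3, C = (-4.229, -3.466). SC is perpendicular to CJ, so CJ runs at -72.50°; with |CJ| = 18.0, J = (1.184, -20.63). Then |PJ| = |J − P| = 5.347.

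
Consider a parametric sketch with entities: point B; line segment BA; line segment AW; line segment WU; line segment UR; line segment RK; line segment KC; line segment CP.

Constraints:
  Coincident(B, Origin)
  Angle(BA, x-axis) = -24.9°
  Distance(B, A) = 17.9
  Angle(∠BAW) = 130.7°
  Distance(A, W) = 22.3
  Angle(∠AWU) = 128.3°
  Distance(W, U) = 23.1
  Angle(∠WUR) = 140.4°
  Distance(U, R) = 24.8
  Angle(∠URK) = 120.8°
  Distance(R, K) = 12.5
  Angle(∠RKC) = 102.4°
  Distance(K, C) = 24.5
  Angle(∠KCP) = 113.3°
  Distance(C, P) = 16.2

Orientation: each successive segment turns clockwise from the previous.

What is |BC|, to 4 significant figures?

26.79

B is at the origin; BA runs at -24.9° with length 17.9, so A = (16.24, -7.537). ∠BAW = 130.7° gives AW at -74.20° from the x-axis; with |AW| = 22.3, W = (22.31, -28.99). ∠AWU = 128.3° gives WU at -125.9° from the x-axis; with |WU| = 23.1, U = (8.763, -47.71). ∠WUR = 140.4° gives UR at -165.5° from the x-axis; with |UR| = 24.8, R = (-15.25, -53.92). ∠URK = 120.8° gives RK at 135.3° from the x-axis; with |RK| = 12.5, K = (-24.13, -45.12). ∠RKC = 102.4° gives KC at 57.70° from the x-axis; with |KC| = 24.5, C = (-11.04, -24.41). Then |BC| = |C − B| = 26.79.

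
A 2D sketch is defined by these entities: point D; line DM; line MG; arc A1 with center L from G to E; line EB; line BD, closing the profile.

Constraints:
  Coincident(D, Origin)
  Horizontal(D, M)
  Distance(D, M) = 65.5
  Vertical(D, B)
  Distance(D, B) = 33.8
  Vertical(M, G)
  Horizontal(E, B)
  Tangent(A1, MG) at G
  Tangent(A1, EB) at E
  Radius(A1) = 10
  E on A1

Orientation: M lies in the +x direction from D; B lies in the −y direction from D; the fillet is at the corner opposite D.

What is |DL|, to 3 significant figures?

60.4

D and B share the same x with |DB| = 33.8 and B on the −y side, so B = (0.00, -33.8). The virtual corner opposite D is at (65.5, -33.8). Since A1 is tangent to MG there, LG ⟂ MG and A1 meets EB tangentially, so LE is at right angles to EB, with radius 10.0, so the center L sits 10.0 in from both sides at L = (55.5, -23.8). Then |DL| = |L − D| = 60.4.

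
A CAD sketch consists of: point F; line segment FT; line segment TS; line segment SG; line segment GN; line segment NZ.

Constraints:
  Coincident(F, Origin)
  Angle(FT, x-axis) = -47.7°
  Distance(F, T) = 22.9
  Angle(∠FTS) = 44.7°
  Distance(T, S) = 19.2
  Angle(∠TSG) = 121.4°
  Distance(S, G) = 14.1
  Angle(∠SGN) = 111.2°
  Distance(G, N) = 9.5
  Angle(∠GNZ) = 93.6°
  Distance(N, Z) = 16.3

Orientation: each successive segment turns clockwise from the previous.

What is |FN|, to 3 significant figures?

5.68

∠TSG = 121.4° gives SG at 118° from the x-axis; with |SG| = 14.1, G = (-10.5, -3.53). ∠SGN = 111.2° gives GN at 49.6° from the x-axis; with |GN| = 9.5, N = (-4.31, 3.70). Then |FN| = |N − F| = 5.68.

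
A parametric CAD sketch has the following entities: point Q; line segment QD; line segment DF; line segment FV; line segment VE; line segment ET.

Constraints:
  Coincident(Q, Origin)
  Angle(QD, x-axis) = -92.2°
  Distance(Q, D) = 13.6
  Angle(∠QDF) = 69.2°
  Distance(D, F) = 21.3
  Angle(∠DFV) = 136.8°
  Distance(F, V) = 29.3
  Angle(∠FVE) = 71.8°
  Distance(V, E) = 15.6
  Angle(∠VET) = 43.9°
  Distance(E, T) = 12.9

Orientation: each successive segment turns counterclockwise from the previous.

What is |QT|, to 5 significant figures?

28.124

Q is at the origin; QD runs at -92.2° with length 13.6, so D = (-0.52207, -13.590). ∠QDF = 69.2° gives DF at 18.600° from the x-axis; with |DF| = 21.3, F = (19.665, -6.7961). ∠DFV = 136.8° gives FV at 61.800° from the x-axis; with |FV| = 29.3, V = (33.511, 19.026). ∠FVE = 71.8° gives VE at 170.00° from the x-axis; with |VE| = 15.6, E = (18.148, 21.735). ∠VET = 43.9° gives ET at -53.900° from the x-axis; with |ET| = 12.9, T = (25.749, 11.312). Then |QT| = |T − Q| = 28.124.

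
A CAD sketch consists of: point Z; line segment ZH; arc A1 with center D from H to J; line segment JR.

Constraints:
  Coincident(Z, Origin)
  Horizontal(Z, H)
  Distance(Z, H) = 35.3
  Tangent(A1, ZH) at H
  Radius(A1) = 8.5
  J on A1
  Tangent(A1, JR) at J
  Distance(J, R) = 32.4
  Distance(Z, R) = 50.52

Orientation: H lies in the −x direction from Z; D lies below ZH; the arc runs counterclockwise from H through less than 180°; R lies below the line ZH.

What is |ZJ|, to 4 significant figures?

44.66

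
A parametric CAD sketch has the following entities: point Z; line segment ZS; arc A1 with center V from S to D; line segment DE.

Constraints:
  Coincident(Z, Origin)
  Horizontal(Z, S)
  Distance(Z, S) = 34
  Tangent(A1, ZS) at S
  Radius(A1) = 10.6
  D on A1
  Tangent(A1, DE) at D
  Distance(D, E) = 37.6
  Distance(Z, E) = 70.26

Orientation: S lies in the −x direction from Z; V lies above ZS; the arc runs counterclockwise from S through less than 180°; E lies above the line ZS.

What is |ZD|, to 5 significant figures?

32.781

Checks: |ZS| = 34.00 ✓; |VD| = 10.60 ✓; ∠(VD, DE) = 90.00° ✓; |DE| = 37.60 ✓; |ZE| = 70.26 ✓.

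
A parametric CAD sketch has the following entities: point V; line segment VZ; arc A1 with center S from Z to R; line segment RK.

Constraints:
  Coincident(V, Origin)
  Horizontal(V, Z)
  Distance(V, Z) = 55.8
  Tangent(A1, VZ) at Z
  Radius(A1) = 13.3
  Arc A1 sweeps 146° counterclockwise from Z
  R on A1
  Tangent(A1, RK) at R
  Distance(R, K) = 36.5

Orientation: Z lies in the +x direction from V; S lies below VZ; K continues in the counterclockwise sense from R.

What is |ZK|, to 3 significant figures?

50.2

V is at the origin; VZ is horizontal with |VZ| = 55.8 and Z on the +x side, so Z = (55.8, 0.00). A1 meets VZ tangentially, so SZ is at right angles to VZ, so S = Z + (0, -13.3) = (55.8, -13.3). On A1, Z sits at bearing 90° from S; a 146° counterclockwise sweep puts R at bearing 236°, so R = S + 13.3·(cos 236°, sin 236°) = (48.4, -24.3). The tangent condition forces SR to be normal to RK, so RK runs along (−sin 236°, cos 236°); with |RK| = 36.5, K = (78.6, -44.7). Then |ZK| = |K − Z| = 50.2.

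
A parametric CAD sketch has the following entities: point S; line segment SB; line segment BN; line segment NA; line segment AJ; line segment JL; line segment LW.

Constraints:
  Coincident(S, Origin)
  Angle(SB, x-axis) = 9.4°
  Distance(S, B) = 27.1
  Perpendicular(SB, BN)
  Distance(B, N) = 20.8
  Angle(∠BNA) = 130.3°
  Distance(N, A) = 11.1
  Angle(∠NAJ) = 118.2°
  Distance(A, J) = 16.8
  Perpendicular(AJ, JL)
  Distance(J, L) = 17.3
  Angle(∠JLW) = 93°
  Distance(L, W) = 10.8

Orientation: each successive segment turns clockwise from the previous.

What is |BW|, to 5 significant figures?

11.842

S is at the origin; SB runs at 9.4° with length 27.1, so B = (26.736, 4.4261). SB is perpendicular to BN, so BN runs at -80.600°; with |BN| = 20.8, N = (30.133, -16.095). ∠BNA = 130.3° gives NA at -130.30° from the x-axis; with |NA| = 11.1, A = (22.954, -24.560). ∠NAJ = 118.2° gives AJ at 167.90° from the x-axis; with |AJ| = 16.8, J = (6.5272, -21.039). The perpendicularity gives JL at right angles to AJ, so JL runs at 77.900°; with |JL| = 17.3, L = (10.154, -4.1229). ∠JLW = 93.0° gives LW at -9.1000° from the x-axis; with |LW| = 10.8, W = (20.818, -5.8311). Then |BW| = |W − B| = 11.842.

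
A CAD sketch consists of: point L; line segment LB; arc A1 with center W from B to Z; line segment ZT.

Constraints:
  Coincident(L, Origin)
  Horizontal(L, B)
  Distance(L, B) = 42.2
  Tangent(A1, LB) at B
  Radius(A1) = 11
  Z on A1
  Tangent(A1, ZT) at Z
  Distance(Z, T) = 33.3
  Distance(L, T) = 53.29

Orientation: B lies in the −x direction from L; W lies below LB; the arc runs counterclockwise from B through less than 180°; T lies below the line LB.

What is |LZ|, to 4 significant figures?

53.86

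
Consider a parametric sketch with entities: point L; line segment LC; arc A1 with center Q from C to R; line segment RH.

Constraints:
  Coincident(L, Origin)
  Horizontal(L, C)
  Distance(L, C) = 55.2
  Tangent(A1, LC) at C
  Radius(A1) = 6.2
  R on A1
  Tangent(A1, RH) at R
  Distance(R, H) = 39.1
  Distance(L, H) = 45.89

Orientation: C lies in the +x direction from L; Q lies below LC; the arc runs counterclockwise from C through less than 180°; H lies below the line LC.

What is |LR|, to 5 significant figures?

50.068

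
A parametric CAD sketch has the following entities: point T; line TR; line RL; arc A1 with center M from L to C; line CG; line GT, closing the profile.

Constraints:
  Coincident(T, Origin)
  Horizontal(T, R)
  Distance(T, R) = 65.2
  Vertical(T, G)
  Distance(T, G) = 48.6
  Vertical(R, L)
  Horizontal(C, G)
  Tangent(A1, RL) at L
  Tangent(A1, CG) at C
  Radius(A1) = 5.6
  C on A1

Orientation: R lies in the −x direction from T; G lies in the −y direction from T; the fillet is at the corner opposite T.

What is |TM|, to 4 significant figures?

73.49

T is at the origin; T and R share the same y with |TR| = 65.2 and R on the −x side, so R = (-65.20, 0.000). T and G share the same x with |TG| = 48.6 and G on the −y side, so G = (0.000, -48.60). The virtual corner opposite T is at (-65.20, -48.60). Tangency of A1 to RL means the radius ML is perpendicular to RL and since A1 is tangent to CG there, MC ⟂ CG, with radius 5.6, so the center M sits 5.6 in from both sides at M = (-59.60, -43.00). Then |TM| = |M − T| = 73.49.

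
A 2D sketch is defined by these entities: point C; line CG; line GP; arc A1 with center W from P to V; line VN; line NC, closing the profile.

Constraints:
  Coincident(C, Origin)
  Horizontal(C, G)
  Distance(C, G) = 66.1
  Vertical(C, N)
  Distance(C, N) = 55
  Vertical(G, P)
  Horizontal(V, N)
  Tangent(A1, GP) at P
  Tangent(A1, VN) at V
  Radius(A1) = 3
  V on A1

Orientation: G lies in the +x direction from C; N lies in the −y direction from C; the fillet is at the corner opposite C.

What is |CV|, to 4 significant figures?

83.71

C is at the origin; CG is horizontal with |CG| = 66.1 and G on the +x side, so G = (66.10, 0.000). CN is vertical with |CN| = 55.0 and N on the −y side, so N = (0.000, -55.00). The virtual corner opposite C is at (66.10, -55.00). A1 meets GP tangentially, so WP is at right angles to GP and the tangent condition forces WV to be normal to VN, with radius 3.0, so the center W sits 3.0 in from both sides at W = (63.10, -52.00). That places the tangent points at P = (66.10, -52.00) on GP and V = (63.10, -55.00) on VN. Then |CV| = |V − C| = 83.71.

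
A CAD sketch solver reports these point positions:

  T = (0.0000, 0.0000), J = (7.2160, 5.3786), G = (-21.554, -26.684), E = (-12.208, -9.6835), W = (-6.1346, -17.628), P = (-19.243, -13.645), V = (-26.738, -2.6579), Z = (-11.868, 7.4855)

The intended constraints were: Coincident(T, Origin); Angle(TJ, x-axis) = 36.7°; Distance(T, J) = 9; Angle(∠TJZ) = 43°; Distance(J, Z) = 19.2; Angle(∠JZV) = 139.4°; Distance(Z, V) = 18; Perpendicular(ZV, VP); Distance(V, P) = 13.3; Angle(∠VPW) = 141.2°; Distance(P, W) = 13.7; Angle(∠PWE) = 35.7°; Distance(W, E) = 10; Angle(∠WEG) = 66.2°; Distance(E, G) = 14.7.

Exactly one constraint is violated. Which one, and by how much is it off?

Distance(E, G) = 14.7 — off by 4.70.

T = (0.00, 0.00) ✓; TJ at 36.70° ✓; |TJ| = 9.000 ✓; ∠TJZ = 43.00° ✓; |JZ| = 19.20 ✓; ∠JZV = 139.4° ✓; |ZV| = 18.00 ✓; ∠(ZV, VP) = 90.00° ✓; |VP| = 13.30 ✓; ∠VPW = 141.2° ✓; |PW| = 13.70 ✓; ∠PWE = 35.70° ✓; |WE| = 10.00 ✓; ∠WEG = 66.20° ✓; |EG| = 19.40 ✗.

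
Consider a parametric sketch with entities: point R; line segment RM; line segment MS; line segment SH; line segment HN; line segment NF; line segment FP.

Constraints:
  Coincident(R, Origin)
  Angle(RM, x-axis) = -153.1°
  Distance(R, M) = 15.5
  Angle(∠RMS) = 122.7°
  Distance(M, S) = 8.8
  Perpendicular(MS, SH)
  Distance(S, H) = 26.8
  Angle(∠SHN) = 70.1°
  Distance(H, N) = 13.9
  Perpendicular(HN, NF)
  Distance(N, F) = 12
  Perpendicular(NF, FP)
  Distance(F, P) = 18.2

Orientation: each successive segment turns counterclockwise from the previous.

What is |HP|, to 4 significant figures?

12.75

HN ⟂ NF, so NF runs at -165.9°; with |NF| = 12.0, F = (-3.074, -7.918). The perpendicularity gives FP at right angles to NF, so FP runs at -75.90°; with |FP| = 18.2, P = (1.360, -25.57). Then |HP| = |P − H| = 12.75.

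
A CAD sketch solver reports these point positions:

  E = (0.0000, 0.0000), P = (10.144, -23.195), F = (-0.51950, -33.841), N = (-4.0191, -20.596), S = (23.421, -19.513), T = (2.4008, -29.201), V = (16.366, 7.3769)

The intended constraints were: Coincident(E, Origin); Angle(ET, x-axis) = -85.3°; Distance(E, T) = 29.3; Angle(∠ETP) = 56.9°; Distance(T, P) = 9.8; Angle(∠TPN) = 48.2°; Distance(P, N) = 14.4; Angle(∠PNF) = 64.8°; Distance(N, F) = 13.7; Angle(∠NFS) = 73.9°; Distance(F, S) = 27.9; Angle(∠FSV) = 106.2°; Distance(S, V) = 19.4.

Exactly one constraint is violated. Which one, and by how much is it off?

Distance(S, V) = 19.4 — off by 8.40.

E = (0.00, 0.00) ✓; ET at -85.30° ✓; |ET| = 29.30 ✓; ∠ETP = 56.90° ✓; |TP| = 9.799 ✓; ∠TPN = 48.20° ✓; |PN| = 14.40 ✓; ∠PNF = 64.80° ✓; |NF| = 13.70 ✓; ∠NFS = 73.90° ✓; |FS| = 27.90 ✓; ∠FSV = 106.2° ✓; |SV| = 27.80 ✗.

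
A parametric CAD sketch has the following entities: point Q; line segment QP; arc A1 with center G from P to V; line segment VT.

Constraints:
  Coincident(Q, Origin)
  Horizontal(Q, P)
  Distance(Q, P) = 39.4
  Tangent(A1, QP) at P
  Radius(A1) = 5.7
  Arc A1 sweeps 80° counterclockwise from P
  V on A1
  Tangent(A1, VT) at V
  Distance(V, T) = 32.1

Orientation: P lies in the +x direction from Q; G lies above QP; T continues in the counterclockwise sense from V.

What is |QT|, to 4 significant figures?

62.28

On A1, P sits at bearing -90° from G; an 80° counterclockwise sweep puts V at bearing -10°, so V = G + 5.7·(cos -10°, sin -10°) = (45.01, 4.710). A1 meets VT tangentially, so GV is at right angles to VT, so VT runs along (−sin -10°, cos -10°); with |VT| = 32.1, T = (50.59, 36.32). Then |QT| = |T − Q| = 62.28.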